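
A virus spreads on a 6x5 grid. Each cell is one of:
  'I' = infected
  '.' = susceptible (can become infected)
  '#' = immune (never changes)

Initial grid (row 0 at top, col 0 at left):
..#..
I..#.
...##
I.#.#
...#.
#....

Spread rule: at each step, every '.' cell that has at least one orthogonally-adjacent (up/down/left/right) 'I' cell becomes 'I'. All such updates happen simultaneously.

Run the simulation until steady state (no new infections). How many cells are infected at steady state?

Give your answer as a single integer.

Answer: 18

Derivation:
Step 0 (initial): 2 infected
Step 1: +5 new -> 7 infected
Step 2: +4 new -> 11 infected
Step 3: +3 new -> 14 infected
Step 4: +1 new -> 15 infected
Step 5: +1 new -> 16 infected
Step 6: +1 new -> 17 infected
Step 7: +1 new -> 18 infected
Step 8: +0 new -> 18 infected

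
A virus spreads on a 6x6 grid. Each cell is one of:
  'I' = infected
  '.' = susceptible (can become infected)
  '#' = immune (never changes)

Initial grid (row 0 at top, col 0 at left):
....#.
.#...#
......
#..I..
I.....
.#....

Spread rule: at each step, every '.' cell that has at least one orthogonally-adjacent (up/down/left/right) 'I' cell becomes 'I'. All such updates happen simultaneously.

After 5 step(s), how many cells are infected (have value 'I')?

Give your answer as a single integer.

Step 0 (initial): 2 infected
Step 1: +6 new -> 8 infected
Step 2: +8 new -> 16 infected
Step 3: +8 new -> 24 infected
Step 4: +3 new -> 27 infected
Step 5: +2 new -> 29 infected

Answer: 29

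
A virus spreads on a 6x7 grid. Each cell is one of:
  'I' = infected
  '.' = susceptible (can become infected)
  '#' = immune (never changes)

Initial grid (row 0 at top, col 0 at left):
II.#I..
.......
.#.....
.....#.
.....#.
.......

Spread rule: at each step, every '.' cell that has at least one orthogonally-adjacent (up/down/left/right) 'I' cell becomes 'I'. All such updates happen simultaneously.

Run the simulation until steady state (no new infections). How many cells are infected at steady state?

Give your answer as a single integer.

Answer: 38

Derivation:
Step 0 (initial): 3 infected
Step 1: +5 new -> 8 infected
Step 2: +6 new -> 14 infected
Step 3: +6 new -> 20 infected
Step 4: +6 new -> 26 infected
Step 5: +6 new -> 32 infected
Step 6: +5 new -> 37 infected
Step 7: +1 new -> 38 infected
Step 8: +0 new -> 38 infected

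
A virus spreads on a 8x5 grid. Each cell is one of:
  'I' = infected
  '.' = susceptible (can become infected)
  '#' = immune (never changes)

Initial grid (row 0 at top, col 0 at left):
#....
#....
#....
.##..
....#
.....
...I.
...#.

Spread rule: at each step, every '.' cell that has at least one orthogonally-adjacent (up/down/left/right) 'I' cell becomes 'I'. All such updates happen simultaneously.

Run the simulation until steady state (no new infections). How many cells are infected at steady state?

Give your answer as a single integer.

Step 0 (initial): 1 infected
Step 1: +3 new -> 4 infected
Step 2: +6 new -> 10 infected
Step 3: +5 new -> 15 infected
Step 4: +5 new -> 20 infected
Step 5: +4 new -> 24 infected
Step 6: +5 new -> 29 infected
Step 7: +3 new -> 32 infected
Step 8: +1 new -> 33 infected
Step 9: +0 new -> 33 infected

Answer: 33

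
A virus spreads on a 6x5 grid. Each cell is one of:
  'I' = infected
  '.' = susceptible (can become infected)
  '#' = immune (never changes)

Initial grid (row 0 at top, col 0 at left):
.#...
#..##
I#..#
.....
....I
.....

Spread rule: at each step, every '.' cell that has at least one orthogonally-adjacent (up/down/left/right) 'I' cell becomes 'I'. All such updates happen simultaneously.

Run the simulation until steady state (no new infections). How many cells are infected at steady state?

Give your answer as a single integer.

Answer: 23

Derivation:
Step 0 (initial): 2 infected
Step 1: +4 new -> 6 infected
Step 2: +5 new -> 11 infected
Step 3: +5 new -> 16 infected
Step 4: +2 new -> 18 infected
Step 5: +1 new -> 19 infected
Step 6: +2 new -> 21 infected
Step 7: +1 new -> 22 infected
Step 8: +1 new -> 23 infected
Step 9: +0 new -> 23 infected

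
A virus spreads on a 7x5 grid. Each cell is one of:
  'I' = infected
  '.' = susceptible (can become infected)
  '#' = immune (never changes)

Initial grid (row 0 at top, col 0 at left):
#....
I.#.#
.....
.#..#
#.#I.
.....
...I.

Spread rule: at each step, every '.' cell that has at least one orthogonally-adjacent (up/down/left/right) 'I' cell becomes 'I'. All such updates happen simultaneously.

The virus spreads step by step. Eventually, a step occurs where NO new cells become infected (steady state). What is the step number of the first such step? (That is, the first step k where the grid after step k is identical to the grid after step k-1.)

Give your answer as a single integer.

Answer: 6

Derivation:
Step 0 (initial): 3 infected
Step 1: +7 new -> 10 infected
Step 2: +8 new -> 18 infected
Step 3: +6 new -> 24 infected
Step 4: +3 new -> 27 infected
Step 5: +1 new -> 28 infected
Step 6: +0 new -> 28 infected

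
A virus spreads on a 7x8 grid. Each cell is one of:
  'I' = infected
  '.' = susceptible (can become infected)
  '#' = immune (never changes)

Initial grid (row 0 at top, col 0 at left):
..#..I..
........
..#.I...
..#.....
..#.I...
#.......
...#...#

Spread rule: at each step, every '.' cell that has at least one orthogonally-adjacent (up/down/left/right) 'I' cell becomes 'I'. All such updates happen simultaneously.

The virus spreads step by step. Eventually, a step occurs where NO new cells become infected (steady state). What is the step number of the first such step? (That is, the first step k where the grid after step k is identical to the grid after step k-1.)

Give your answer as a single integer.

Answer: 8

Derivation:
Step 0 (initial): 3 infected
Step 1: +10 new -> 13 infected
Step 2: +11 new -> 24 infected
Step 3: +8 new -> 32 infected
Step 4: +6 new -> 38 infected
Step 5: +5 new -> 43 infected
Step 6: +5 new -> 48 infected
Step 7: +1 new -> 49 infected
Step 8: +0 new -> 49 infected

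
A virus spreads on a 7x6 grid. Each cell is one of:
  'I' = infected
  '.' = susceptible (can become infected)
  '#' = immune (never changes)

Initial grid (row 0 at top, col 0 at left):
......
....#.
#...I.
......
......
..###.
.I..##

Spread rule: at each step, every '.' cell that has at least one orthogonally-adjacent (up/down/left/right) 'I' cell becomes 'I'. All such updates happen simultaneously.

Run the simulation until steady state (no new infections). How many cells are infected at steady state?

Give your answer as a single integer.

Answer: 35

Derivation:
Step 0 (initial): 2 infected
Step 1: +6 new -> 8 infected
Step 2: +9 new -> 17 infected
Step 3: +10 new -> 27 infected
Step 4: +5 new -> 32 infected
Step 5: +2 new -> 34 infected
Step 6: +1 new -> 35 infected
Step 7: +0 new -> 35 infected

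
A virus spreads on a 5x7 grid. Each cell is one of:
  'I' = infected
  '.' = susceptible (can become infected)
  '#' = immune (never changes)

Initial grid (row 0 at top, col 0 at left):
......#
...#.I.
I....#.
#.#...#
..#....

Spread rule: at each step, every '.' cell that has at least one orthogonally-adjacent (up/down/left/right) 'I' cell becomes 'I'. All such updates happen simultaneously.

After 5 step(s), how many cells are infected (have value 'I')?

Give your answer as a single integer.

Answer: 27

Derivation:
Step 0 (initial): 2 infected
Step 1: +5 new -> 7 infected
Step 2: +7 new -> 14 infected
Step 3: +6 new -> 20 infected
Step 4: +5 new -> 25 infected
Step 5: +2 new -> 27 infected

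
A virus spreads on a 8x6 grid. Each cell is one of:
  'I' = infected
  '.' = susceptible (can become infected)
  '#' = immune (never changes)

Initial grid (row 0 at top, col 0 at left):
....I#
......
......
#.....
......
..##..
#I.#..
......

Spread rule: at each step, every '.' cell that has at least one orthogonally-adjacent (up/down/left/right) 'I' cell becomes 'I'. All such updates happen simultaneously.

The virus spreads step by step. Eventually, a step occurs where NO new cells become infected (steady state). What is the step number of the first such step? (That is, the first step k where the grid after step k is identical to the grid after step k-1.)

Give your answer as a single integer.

Step 0 (initial): 2 infected
Step 1: +5 new -> 7 infected
Step 2: +8 new -> 15 infected
Step 3: +9 new -> 24 infected
Step 4: +10 new -> 34 infected
Step 5: +6 new -> 40 infected
Step 6: +2 new -> 42 infected
Step 7: +0 new -> 42 infected

Answer: 7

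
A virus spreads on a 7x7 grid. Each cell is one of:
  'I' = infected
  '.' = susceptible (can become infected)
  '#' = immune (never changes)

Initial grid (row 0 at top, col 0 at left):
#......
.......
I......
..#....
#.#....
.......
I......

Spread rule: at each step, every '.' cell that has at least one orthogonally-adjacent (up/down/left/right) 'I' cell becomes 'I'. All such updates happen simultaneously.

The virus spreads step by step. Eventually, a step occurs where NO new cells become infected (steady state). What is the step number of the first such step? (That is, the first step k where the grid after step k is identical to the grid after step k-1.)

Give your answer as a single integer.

Step 0 (initial): 2 infected
Step 1: +5 new -> 7 infected
Step 2: +5 new -> 12 infected
Step 3: +6 new -> 18 infected
Step 4: +6 new -> 24 infected
Step 5: +7 new -> 31 infected
Step 6: +7 new -> 38 infected
Step 7: +5 new -> 43 infected
Step 8: +2 new -> 45 infected
Step 9: +0 new -> 45 infected

Answer: 9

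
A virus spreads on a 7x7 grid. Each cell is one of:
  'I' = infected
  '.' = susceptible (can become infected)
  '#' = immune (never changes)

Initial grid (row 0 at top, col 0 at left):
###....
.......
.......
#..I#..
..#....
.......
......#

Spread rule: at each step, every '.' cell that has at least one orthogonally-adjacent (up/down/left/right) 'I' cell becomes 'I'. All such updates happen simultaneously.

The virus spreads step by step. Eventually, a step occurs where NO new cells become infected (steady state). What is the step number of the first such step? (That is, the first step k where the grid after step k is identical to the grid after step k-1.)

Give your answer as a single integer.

Answer: 7

Derivation:
Step 0 (initial): 1 infected
Step 1: +3 new -> 4 infected
Step 2: +6 new -> 10 infected
Step 3: +10 new -> 20 infected
Step 4: +12 new -> 32 infected
Step 5: +8 new -> 40 infected
Step 6: +2 new -> 42 infected
Step 7: +0 new -> 42 infected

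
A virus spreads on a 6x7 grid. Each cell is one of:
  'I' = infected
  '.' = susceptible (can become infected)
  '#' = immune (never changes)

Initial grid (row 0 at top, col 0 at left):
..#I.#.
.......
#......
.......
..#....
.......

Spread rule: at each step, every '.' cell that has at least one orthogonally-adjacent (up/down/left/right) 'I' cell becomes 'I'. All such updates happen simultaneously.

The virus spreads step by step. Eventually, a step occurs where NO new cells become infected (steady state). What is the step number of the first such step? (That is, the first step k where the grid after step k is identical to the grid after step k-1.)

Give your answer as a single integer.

Answer: 9

Derivation:
Step 0 (initial): 1 infected
Step 1: +2 new -> 3 infected
Step 2: +3 new -> 6 infected
Step 3: +5 new -> 11 infected
Step 4: +8 new -> 19 infected
Step 5: +7 new -> 26 infected
Step 6: +6 new -> 32 infected
Step 7: +4 new -> 36 infected
Step 8: +2 new -> 38 infected
Step 9: +0 new -> 38 infected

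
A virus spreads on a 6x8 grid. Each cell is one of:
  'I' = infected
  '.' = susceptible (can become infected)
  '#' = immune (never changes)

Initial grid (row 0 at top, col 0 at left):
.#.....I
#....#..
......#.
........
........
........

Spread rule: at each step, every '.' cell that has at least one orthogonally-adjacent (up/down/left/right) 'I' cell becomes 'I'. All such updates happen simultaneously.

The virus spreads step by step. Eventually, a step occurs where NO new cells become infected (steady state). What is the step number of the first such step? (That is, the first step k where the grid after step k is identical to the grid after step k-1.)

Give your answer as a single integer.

Answer: 13

Derivation:
Step 0 (initial): 1 infected
Step 1: +2 new -> 3 infected
Step 2: +3 new -> 6 infected
Step 3: +2 new -> 8 infected
Step 4: +4 new -> 12 infected
Step 5: +6 new -> 18 infected
Step 6: +6 new -> 24 infected
Step 7: +5 new -> 29 infected
Step 8: +4 new -> 33 infected
Step 9: +4 new -> 37 infected
Step 10: +3 new -> 40 infected
Step 11: +2 new -> 42 infected
Step 12: +1 new -> 43 infected
Step 13: +0 new -> 43 infected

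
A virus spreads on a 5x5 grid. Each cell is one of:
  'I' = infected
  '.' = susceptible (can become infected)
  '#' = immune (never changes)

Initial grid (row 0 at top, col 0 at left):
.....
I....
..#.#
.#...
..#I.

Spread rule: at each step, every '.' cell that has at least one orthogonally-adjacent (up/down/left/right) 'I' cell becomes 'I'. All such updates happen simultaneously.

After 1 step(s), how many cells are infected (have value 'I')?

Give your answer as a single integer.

Step 0 (initial): 2 infected
Step 1: +5 new -> 7 infected

Answer: 7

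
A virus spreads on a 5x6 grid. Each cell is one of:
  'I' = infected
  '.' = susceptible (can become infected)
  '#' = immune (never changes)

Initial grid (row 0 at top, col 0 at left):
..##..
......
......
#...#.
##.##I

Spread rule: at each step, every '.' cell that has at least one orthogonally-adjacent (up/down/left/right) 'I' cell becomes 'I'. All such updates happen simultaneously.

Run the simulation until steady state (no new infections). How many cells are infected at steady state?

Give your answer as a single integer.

Answer: 22

Derivation:
Step 0 (initial): 1 infected
Step 1: +1 new -> 2 infected
Step 2: +1 new -> 3 infected
Step 3: +2 new -> 5 infected
Step 4: +3 new -> 8 infected
Step 5: +4 new -> 12 infected
Step 6: +3 new -> 15 infected
Step 7: +4 new -> 19 infected
Step 8: +2 new -> 21 infected
Step 9: +1 new -> 22 infected
Step 10: +0 new -> 22 infected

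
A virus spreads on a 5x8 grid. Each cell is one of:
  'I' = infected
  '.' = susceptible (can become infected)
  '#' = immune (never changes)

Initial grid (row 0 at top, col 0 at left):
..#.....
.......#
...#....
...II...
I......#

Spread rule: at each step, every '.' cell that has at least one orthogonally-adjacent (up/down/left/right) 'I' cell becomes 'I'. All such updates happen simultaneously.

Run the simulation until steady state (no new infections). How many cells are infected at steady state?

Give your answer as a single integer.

Step 0 (initial): 3 infected
Step 1: +7 new -> 10 infected
Step 2: +8 new -> 18 infected
Step 3: +9 new -> 27 infected
Step 4: +6 new -> 33 infected
Step 5: +2 new -> 35 infected
Step 6: +1 new -> 36 infected
Step 7: +0 new -> 36 infected

Answer: 36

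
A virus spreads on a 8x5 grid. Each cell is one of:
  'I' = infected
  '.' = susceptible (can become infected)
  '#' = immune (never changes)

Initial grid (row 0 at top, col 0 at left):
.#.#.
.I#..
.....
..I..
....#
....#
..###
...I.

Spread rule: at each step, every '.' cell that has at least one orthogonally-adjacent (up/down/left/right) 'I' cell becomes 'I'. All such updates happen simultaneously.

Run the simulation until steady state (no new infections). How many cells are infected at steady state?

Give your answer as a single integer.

Answer: 31

Derivation:
Step 0 (initial): 3 infected
Step 1: +8 new -> 11 infected
Step 2: +9 new -> 20 infected
Step 3: +7 new -> 27 infected
Step 4: +3 new -> 30 infected
Step 5: +1 new -> 31 infected
Step 6: +0 new -> 31 infected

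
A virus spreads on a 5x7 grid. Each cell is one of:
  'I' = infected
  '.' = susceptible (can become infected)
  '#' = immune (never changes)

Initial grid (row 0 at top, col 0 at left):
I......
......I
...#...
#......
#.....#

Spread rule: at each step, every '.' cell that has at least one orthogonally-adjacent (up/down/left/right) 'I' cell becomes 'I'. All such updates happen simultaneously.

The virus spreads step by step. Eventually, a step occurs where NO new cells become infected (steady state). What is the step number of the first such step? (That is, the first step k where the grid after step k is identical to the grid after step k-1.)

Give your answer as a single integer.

Answer: 7

Derivation:
Step 0 (initial): 2 infected
Step 1: +5 new -> 7 infected
Step 2: +7 new -> 14 infected
Step 3: +7 new -> 21 infected
Step 4: +4 new -> 25 infected
Step 5: +4 new -> 29 infected
Step 6: +2 new -> 31 infected
Step 7: +0 new -> 31 infected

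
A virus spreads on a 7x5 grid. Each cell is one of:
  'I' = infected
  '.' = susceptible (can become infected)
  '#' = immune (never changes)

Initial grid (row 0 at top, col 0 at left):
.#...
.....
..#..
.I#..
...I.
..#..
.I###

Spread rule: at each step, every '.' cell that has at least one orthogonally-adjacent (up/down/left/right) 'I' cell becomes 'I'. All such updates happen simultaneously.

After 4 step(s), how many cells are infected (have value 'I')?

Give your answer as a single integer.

Answer: 27

Derivation:
Step 0 (initial): 3 infected
Step 1: +9 new -> 12 infected
Step 2: +7 new -> 19 infected
Step 3: +4 new -> 23 infected
Step 4: +4 new -> 27 infected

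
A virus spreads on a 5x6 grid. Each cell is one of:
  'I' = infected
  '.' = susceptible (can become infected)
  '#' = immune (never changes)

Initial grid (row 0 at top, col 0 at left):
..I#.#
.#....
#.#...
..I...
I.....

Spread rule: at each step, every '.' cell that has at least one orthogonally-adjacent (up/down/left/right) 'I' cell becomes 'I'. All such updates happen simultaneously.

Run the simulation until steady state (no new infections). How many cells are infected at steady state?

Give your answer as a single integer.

Step 0 (initial): 3 infected
Step 1: +7 new -> 10 infected
Step 2: +6 new -> 16 infected
Step 3: +5 new -> 21 infected
Step 4: +4 new -> 25 infected
Step 5: +0 new -> 25 infected

Answer: 25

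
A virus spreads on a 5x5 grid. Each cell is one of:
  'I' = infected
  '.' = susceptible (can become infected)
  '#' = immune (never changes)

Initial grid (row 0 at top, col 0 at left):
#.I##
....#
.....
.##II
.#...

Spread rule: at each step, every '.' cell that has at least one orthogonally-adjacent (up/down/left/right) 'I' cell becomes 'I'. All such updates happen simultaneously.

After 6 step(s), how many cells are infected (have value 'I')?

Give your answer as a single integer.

Step 0 (initial): 3 infected
Step 1: +6 new -> 9 infected
Step 2: +4 new -> 13 infected
Step 3: +2 new -> 15 infected
Step 4: +1 new -> 16 infected
Step 5: +1 new -> 17 infected
Step 6: +1 new -> 18 infected

Answer: 18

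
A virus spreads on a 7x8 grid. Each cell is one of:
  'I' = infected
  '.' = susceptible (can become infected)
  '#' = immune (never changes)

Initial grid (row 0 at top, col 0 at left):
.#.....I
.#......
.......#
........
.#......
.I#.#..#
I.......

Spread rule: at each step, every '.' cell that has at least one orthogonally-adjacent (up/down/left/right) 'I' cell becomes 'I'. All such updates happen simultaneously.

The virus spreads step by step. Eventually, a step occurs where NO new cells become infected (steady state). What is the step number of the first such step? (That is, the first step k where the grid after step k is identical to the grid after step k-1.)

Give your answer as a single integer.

Step 0 (initial): 3 infected
Step 1: +4 new -> 7 infected
Step 2: +4 new -> 11 infected
Step 3: +5 new -> 16 infected
Step 4: +8 new -> 24 infected
Step 5: +11 new -> 35 infected
Step 6: +13 new -> 48 infected
Step 7: +1 new -> 49 infected
Step 8: +0 new -> 49 infected

Answer: 8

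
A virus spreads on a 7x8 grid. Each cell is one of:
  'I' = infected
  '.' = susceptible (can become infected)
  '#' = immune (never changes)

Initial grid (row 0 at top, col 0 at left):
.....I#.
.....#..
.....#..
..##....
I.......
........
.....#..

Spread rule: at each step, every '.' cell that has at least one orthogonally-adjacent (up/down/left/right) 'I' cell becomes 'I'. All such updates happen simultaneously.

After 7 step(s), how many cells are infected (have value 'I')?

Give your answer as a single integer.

Step 0 (initial): 2 infected
Step 1: +4 new -> 6 infected
Step 2: +7 new -> 13 infected
Step 3: +8 new -> 21 infected
Step 4: +10 new -> 31 infected
Step 5: +4 new -> 35 infected
Step 6: +4 new -> 39 infected
Step 7: +4 new -> 43 infected

Answer: 43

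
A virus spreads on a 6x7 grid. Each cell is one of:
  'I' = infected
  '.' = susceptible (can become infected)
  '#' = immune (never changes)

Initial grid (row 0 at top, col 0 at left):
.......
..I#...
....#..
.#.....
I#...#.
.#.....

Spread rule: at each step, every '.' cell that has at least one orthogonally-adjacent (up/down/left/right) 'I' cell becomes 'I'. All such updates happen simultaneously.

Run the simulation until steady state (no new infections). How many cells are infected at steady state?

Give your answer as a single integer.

Answer: 36

Derivation:
Step 0 (initial): 2 infected
Step 1: +5 new -> 7 infected
Step 2: +7 new -> 14 infected
Step 3: +4 new -> 18 infected
Step 4: +5 new -> 23 infected
Step 5: +5 new -> 28 infected
Step 6: +4 new -> 32 infected
Step 7: +3 new -> 35 infected
Step 8: +1 new -> 36 infected
Step 9: +0 new -> 36 infected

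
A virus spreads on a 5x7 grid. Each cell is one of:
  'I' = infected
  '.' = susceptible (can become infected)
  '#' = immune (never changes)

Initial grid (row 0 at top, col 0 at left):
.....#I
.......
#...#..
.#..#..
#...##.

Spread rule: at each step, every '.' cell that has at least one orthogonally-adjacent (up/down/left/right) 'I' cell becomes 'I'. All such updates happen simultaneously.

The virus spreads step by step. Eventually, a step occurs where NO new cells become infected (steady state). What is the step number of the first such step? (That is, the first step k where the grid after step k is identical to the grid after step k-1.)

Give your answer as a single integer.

Step 0 (initial): 1 infected
Step 1: +1 new -> 2 infected
Step 2: +2 new -> 4 infected
Step 3: +3 new -> 7 infected
Step 4: +4 new -> 11 infected
Step 5: +3 new -> 14 infected
Step 6: +4 new -> 18 infected
Step 7: +5 new -> 23 infected
Step 8: +2 new -> 25 infected
Step 9: +1 new -> 26 infected
Step 10: +0 new -> 26 infected

Answer: 10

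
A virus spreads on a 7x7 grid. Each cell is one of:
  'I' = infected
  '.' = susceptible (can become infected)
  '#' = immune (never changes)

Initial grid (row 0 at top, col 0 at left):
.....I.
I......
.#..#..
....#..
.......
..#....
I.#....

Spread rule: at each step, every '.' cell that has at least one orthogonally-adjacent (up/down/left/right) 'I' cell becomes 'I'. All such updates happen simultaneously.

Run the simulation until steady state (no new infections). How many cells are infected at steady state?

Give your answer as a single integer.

Step 0 (initial): 3 infected
Step 1: +8 new -> 11 infected
Step 2: +9 new -> 20 infected
Step 3: +7 new -> 27 infected
Step 4: +5 new -> 32 infected
Step 5: +5 new -> 37 infected
Step 6: +4 new -> 41 infected
Step 7: +3 new -> 44 infected
Step 8: +0 new -> 44 infected

Answer: 44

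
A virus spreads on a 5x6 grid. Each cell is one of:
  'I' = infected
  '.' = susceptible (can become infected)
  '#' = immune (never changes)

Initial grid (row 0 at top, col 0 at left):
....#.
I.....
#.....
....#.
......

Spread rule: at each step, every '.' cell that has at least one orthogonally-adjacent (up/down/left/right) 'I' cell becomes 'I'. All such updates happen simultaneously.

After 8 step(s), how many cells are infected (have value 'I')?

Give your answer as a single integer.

Answer: 27

Derivation:
Step 0 (initial): 1 infected
Step 1: +2 new -> 3 infected
Step 2: +3 new -> 6 infected
Step 3: +4 new -> 10 infected
Step 4: +6 new -> 16 infected
Step 5: +5 new -> 21 infected
Step 6: +3 new -> 24 infected
Step 7: +2 new -> 26 infected
Step 8: +1 new -> 27 infected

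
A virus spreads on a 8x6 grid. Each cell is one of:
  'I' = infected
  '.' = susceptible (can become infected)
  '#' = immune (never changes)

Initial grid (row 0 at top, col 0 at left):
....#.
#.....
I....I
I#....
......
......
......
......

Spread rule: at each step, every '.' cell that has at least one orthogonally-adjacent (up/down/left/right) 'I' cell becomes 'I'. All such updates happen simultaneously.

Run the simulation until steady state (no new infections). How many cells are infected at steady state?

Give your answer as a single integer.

Answer: 45

Derivation:
Step 0 (initial): 3 infected
Step 1: +5 new -> 8 infected
Step 2: +9 new -> 17 infected
Step 3: +10 new -> 27 infected
Step 4: +9 new -> 36 infected
Step 5: +5 new -> 41 infected
Step 6: +3 new -> 44 infected
Step 7: +1 new -> 45 infected
Step 8: +0 new -> 45 infected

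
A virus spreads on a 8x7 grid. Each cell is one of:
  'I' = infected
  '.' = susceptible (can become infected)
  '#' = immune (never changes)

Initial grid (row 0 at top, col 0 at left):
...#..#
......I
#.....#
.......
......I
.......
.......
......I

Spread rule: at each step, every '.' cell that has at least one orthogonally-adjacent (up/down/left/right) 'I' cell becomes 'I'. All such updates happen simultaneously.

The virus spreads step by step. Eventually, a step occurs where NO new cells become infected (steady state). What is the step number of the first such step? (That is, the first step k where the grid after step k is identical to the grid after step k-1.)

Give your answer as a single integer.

Step 0 (initial): 3 infected
Step 1: +6 new -> 9 infected
Step 2: +8 new -> 17 infected
Step 3: +8 new -> 25 infected
Step 4: +7 new -> 32 infected
Step 5: +8 new -> 40 infected
Step 6: +8 new -> 48 infected
Step 7: +4 new -> 52 infected
Step 8: +0 new -> 52 infected

Answer: 8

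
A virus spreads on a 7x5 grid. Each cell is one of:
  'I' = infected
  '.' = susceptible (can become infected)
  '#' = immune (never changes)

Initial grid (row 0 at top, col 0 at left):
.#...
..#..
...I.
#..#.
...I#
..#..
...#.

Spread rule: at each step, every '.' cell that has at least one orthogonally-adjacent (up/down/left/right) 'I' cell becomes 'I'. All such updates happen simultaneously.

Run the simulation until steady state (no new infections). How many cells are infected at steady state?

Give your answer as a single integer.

Step 0 (initial): 2 infected
Step 1: +5 new -> 7 infected
Step 2: +7 new -> 14 infected
Step 3: +8 new -> 22 infected
Step 4: +3 new -> 25 infected
Step 5: +3 new -> 28 infected
Step 6: +0 new -> 28 infected

Answer: 28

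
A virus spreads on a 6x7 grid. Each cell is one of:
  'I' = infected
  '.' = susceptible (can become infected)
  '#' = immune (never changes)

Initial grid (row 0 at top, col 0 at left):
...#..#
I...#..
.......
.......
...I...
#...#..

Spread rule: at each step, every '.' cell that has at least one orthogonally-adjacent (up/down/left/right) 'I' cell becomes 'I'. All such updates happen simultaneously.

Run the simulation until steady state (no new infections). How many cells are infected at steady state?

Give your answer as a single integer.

Step 0 (initial): 2 infected
Step 1: +7 new -> 9 infected
Step 2: +10 new -> 19 infected
Step 3: +10 new -> 29 infected
Step 4: +3 new -> 32 infected
Step 5: +2 new -> 34 infected
Step 6: +2 new -> 36 infected
Step 7: +1 new -> 37 infected
Step 8: +0 new -> 37 infected

Answer: 37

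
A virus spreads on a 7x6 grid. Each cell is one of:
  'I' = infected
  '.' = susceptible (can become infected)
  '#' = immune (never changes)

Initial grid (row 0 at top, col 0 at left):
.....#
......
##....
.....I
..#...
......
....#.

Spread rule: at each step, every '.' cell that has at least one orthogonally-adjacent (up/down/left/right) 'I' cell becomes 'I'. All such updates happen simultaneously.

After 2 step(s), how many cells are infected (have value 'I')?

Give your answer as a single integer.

Step 0 (initial): 1 infected
Step 1: +3 new -> 4 infected
Step 2: +5 new -> 9 infected

Answer: 9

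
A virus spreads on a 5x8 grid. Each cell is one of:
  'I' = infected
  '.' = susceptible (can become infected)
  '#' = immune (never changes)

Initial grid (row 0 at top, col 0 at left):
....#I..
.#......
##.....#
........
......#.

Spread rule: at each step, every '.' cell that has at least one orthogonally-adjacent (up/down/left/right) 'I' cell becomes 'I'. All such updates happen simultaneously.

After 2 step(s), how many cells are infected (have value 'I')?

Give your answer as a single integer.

Step 0 (initial): 1 infected
Step 1: +2 new -> 3 infected
Step 2: +4 new -> 7 infected

Answer: 7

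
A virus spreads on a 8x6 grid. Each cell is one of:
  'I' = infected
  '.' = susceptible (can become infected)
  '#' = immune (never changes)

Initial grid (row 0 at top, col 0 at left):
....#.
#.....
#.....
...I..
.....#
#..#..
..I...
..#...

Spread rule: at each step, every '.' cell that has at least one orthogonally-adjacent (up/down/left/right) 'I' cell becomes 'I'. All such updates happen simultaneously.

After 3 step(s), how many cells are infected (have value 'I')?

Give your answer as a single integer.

Answer: 32

Derivation:
Step 0 (initial): 2 infected
Step 1: +7 new -> 9 infected
Step 2: +12 new -> 21 infected
Step 3: +11 new -> 32 infected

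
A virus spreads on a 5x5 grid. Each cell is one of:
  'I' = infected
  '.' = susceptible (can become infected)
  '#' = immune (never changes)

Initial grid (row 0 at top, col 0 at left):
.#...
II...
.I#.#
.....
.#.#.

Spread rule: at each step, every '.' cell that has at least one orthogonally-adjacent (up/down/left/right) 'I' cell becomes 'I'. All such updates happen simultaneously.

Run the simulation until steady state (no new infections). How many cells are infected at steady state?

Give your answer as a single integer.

Step 0 (initial): 3 infected
Step 1: +4 new -> 7 infected
Step 2: +4 new -> 11 infected
Step 3: +6 new -> 17 infected
Step 4: +2 new -> 19 infected
Step 5: +1 new -> 20 infected
Step 6: +0 new -> 20 infected

Answer: 20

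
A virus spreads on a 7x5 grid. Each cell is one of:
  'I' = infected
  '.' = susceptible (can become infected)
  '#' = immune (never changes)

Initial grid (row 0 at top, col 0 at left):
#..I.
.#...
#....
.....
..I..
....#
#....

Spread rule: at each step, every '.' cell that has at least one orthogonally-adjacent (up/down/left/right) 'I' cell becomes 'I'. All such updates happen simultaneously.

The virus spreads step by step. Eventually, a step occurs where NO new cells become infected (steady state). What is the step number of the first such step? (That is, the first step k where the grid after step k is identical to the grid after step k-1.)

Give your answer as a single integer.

Answer: 5

Derivation:
Step 0 (initial): 2 infected
Step 1: +7 new -> 9 infected
Step 2: +12 new -> 21 infected
Step 3: +7 new -> 28 infected
Step 4: +1 new -> 29 infected
Step 5: +0 new -> 29 infected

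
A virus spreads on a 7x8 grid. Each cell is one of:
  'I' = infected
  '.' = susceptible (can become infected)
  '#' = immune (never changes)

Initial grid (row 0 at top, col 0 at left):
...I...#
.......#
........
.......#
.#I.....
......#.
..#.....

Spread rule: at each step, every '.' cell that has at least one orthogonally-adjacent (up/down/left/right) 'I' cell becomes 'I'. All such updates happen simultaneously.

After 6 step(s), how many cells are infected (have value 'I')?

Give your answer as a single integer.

Step 0 (initial): 2 infected
Step 1: +6 new -> 8 infected
Step 2: +11 new -> 19 infected
Step 3: +13 new -> 32 infected
Step 4: +10 new -> 42 infected
Step 5: +4 new -> 46 infected
Step 6: +3 new -> 49 infected

Answer: 49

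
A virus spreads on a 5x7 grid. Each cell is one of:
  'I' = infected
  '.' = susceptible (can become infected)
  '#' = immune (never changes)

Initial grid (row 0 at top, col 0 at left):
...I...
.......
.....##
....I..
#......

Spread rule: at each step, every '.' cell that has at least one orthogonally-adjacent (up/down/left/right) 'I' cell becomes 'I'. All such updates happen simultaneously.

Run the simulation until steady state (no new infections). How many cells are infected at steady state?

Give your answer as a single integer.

Answer: 32

Derivation:
Step 0 (initial): 2 infected
Step 1: +7 new -> 9 infected
Step 2: +9 new -> 18 infected
Step 3: +8 new -> 26 infected
Step 4: +5 new -> 31 infected
Step 5: +1 new -> 32 infected
Step 6: +0 new -> 32 infected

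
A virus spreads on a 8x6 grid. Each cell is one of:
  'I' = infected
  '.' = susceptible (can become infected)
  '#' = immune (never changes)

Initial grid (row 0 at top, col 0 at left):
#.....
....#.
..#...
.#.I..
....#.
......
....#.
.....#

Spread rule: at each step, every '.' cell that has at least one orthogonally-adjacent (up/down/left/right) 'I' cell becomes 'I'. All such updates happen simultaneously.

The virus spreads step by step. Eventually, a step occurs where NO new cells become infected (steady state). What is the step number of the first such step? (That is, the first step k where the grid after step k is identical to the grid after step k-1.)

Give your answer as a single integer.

Answer: 8

Derivation:
Step 0 (initial): 1 infected
Step 1: +4 new -> 5 infected
Step 2: +5 new -> 10 infected
Step 3: +8 new -> 18 infected
Step 4: +9 new -> 27 infected
Step 5: +10 new -> 37 infected
Step 6: +3 new -> 40 infected
Step 7: +1 new -> 41 infected
Step 8: +0 new -> 41 infected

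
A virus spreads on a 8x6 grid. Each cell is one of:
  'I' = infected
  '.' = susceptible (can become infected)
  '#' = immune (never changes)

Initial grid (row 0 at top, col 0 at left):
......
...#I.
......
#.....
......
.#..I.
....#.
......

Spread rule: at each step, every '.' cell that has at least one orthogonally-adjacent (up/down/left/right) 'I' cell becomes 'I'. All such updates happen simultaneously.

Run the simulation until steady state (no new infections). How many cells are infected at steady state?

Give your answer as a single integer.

Step 0 (initial): 2 infected
Step 1: +6 new -> 8 infected
Step 2: +10 new -> 18 infected
Step 3: +8 new -> 26 infected
Step 4: +8 new -> 34 infected
Step 5: +7 new -> 41 infected
Step 6: +3 new -> 44 infected
Step 7: +0 new -> 44 infected

Answer: 44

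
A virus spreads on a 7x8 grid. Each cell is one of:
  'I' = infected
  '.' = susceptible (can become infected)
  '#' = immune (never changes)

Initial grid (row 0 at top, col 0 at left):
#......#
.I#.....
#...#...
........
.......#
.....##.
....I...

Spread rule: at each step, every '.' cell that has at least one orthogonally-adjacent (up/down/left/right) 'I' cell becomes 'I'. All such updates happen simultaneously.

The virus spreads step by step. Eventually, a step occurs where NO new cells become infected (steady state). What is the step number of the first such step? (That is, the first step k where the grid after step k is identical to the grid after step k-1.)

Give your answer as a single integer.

Answer: 9

Derivation:
Step 0 (initial): 2 infected
Step 1: +6 new -> 8 infected
Step 2: +7 new -> 15 infected
Step 3: +11 new -> 26 infected
Step 4: +10 new -> 36 infected
Step 5: +5 new -> 41 infected
Step 6: +4 new -> 45 infected
Step 7: +2 new -> 47 infected
Step 8: +1 new -> 48 infected
Step 9: +0 new -> 48 infected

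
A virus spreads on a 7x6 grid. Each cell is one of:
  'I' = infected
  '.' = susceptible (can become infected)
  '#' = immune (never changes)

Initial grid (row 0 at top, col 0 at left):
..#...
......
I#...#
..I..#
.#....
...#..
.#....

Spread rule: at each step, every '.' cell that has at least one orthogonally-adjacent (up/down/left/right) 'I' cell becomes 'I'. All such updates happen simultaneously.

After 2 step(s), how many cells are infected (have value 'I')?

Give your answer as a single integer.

Answer: 16

Derivation:
Step 0 (initial): 2 infected
Step 1: +6 new -> 8 infected
Step 2: +8 new -> 16 infected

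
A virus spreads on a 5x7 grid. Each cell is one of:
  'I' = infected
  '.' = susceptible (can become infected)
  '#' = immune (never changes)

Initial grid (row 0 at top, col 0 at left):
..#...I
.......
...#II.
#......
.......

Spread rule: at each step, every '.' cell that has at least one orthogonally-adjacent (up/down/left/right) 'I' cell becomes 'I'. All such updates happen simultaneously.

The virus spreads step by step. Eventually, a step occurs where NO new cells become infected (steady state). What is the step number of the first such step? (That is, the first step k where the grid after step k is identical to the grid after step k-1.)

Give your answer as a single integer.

Answer: 7

Derivation:
Step 0 (initial): 3 infected
Step 1: +7 new -> 10 infected
Step 2: +6 new -> 16 infected
Step 3: +5 new -> 21 infected
Step 4: +4 new -> 25 infected
Step 5: +4 new -> 29 infected
Step 6: +3 new -> 32 infected
Step 7: +0 new -> 32 infected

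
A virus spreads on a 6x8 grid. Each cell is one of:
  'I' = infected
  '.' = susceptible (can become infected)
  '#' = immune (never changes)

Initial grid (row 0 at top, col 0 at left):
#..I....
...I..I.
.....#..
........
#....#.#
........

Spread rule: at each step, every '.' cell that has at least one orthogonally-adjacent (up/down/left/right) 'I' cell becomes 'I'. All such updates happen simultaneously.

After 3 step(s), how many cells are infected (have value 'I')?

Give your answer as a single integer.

Step 0 (initial): 3 infected
Step 1: +9 new -> 12 infected
Step 2: +9 new -> 21 infected
Step 3: +8 new -> 29 infected

Answer: 29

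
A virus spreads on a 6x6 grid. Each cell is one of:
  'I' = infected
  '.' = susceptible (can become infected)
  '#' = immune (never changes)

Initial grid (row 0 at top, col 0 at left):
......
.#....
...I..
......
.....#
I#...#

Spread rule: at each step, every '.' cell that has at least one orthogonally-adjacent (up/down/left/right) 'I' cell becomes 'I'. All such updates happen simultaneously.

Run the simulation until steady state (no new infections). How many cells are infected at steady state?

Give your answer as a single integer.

Step 0 (initial): 2 infected
Step 1: +5 new -> 7 infected
Step 2: +10 new -> 17 infected
Step 3: +9 new -> 26 infected
Step 4: +5 new -> 31 infected
Step 5: +1 new -> 32 infected
Step 6: +0 new -> 32 infected

Answer: 32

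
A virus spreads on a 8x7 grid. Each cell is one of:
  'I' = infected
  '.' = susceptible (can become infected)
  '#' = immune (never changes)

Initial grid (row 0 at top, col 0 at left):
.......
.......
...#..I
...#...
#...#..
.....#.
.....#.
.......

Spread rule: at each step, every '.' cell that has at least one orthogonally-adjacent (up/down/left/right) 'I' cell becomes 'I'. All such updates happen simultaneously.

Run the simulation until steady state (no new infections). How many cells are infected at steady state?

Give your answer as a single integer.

Answer: 50

Derivation:
Step 0 (initial): 1 infected
Step 1: +3 new -> 4 infected
Step 2: +5 new -> 9 infected
Step 3: +5 new -> 14 infected
Step 4: +3 new -> 17 infected
Step 5: +3 new -> 20 infected
Step 6: +4 new -> 24 infected
Step 7: +5 new -> 29 infected
Step 8: +6 new -> 35 infected
Step 9: +7 new -> 42 infected
Step 10: +4 new -> 46 infected
Step 11: +3 new -> 49 infected
Step 12: +1 new -> 50 infected
Step 13: +0 new -> 50 infected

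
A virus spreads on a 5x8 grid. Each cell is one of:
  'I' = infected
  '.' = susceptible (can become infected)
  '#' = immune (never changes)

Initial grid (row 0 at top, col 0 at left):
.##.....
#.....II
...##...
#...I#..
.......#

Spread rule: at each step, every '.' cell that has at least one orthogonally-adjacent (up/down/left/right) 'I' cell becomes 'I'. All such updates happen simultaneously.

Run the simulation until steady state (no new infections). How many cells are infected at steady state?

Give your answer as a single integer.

Step 0 (initial): 3 infected
Step 1: +7 new -> 10 infected
Step 2: +8 new -> 18 infected
Step 3: +6 new -> 24 infected
Step 4: +4 new -> 28 infected
Step 5: +3 new -> 31 infected
Step 6: +0 new -> 31 infected

Answer: 31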